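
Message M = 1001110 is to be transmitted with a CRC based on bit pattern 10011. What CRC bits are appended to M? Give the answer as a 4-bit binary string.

0110

Append 4 zeros: 10011100000. Divide by 10011 (XOR where the leading bit is 1):
  pos 0: 10011 XOR 10011 = 00000
  pos 5: 10000 XOR 10011 = 00011
Remainder (last 4 bits) = 0110. This is the CRC / FCS.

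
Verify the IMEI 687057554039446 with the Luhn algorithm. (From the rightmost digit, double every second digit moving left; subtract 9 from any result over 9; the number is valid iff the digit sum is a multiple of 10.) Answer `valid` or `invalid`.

From the right, keep odd positions and double even positions (subtract 9 from any doubled value over 9):
  doubled (positions 2,4,...): 8 9 0 1 5 0 7 → sum 30
  kept (positions 1,3,...): 6 4 3 4 5 5 7 6 → sum 40
Total = 70.
70 mod 10 = 0, so the number is valid.

valid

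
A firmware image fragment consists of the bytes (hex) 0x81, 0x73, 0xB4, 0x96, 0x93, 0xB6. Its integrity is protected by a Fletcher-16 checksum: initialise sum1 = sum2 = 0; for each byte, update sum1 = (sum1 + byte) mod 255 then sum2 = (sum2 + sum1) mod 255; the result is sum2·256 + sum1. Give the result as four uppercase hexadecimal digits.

Running sums (mod 255):
  after byte 0 (0x81): sum1=129, sum2=129
  after byte 1 (0x73): sum1=244, sum2=118
  after byte 2 (0xB4): sum1=169, sum2=32
  after byte 3 (0x96): sum1=64, sum2=96
  after byte 4 (0x93): sum1=211, sum2=52
  after byte 5 (0xB6): sum1=138, sum2=190
Checksum = sum2·256 + sum1 = 190·256 + 138 = 48778 = 0xBE8A.

BE8A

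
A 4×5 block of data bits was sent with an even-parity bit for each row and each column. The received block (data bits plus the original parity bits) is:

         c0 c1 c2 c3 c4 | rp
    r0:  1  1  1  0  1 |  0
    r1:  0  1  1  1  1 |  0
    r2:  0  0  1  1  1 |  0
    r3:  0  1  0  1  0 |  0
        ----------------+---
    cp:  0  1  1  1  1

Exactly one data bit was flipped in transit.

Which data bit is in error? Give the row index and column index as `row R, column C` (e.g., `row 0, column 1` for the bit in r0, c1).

row 2, column 0

Recompute each row's even parity and compare to rp:
  r0: data parity 0, sent rp 0 → ok
  r1: data parity 0, sent rp 0 → ok
  r2: data parity 1, sent rp 0 → mismatch
  r3: data parity 0, sent rp 0 → ok
Recompute each column's even parity and compare to cp:
  c0: data parity 1, sent cp 0 → mismatch
  c1: data parity 1, sent cp 1 → ok
  c2: data parity 1, sent cp 1 → ok
  c3: data parity 1, sent cp 1 → ok
  c4: data parity 1, sent cp 1 → ok
Exactly one row (r2) and one column (c0) fail → the flipped bit is at their intersection.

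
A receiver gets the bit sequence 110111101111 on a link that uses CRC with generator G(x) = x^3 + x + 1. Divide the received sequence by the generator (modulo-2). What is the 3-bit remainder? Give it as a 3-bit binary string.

Modulo-2 division of 110111101111 by 1011:
  pos 0: 1101 XOR 1011 = 0110
  pos 1: 1101 XOR 1011 = 0110
  pos 2: 1101 XOR 1011 = 0110
  pos 3: 1101 XOR 1011 = 0110
  pos 4: 1100 XOR 1011 = 0111
  pos 5: 1111 XOR 1011 = 0100
  pos 6: 1001 XOR 1011 = 0010
  pos 8: 1011 XOR 1011 = 0000
Remainder = 000 (zero — the frame passes the CRC check).

000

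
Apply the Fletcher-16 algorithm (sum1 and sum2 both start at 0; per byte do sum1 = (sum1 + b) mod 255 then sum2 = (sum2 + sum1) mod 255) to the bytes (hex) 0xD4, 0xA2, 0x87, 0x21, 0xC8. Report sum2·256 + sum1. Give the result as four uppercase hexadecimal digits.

54E8

Running sums (mod 255):
  after byte 0 (0xD4): sum1=212, sum2=212
  after byte 1 (0xA2): sum1=119, sum2=76
  after byte 2 (0x87): sum1=254, sum2=75
  after byte 3 (0x21): sum1=32, sum2=107
  after byte 4 (0xC8): sum1=232, sum2=84
Checksum = sum2·256 + sum1 = 84·256 + 232 = 21736 = 0x54E8.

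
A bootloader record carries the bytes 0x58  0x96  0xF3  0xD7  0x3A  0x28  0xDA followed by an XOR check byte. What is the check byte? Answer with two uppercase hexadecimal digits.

22

XOR the bytes together:
  start with 0x58
  0x58 ⊕ 0x96 = 0xCE
  0xCE ⊕ 0xF3 = 0x3D
  0x3D ⊕ 0xD7 = 0xEA
  0xEA ⊕ 0x3A = 0xD0
  0xD0 ⊕ 0x28 = 0xF8
  0xF8 ⊕ 0xDA = 0x22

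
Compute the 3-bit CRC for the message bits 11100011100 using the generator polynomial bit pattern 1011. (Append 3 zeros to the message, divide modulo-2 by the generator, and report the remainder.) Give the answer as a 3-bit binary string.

111

Append 3 zeros: 11100011100000. Divide by 1011 (XOR where the leading bit is 1):
  pos 0: 1110 XOR 1011 = 0101
  pos 1: 1010 XOR 1011 = 0001
  pos 4: 1011 XOR 1011 = 0000
  pos 8: 1000 XOR 1011 = 0011
  pos 10: 1100 XOR 1011 = 0111
Remainder (last 3 bits) = 111. This is the CRC / FCS.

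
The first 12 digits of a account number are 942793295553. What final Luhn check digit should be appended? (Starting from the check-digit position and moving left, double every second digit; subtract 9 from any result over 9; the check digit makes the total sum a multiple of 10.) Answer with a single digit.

Partial digits right→left: 3 5 5 5 9 2 3 9 7 2 4 9
Double every second digit counting from the check-digit position (so the 1st, 3rd, 5th, ... of the partial from the right).
  doubled (with −9 where >9): 6 1 9 6 5 8 → sum 35
  kept as-is: 5 5 2 9 2 9 → sum 32
Total = 35 + 32 = 67.
Check digit = (10 − (67 mod 10)) mod 10 = 3.

3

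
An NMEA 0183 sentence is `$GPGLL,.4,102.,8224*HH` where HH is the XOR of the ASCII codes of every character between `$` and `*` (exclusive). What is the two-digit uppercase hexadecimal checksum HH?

XOR the ASCII codes of the payload characters:
  'G' = 0x47 → acc = 0x47
  'P' = 0x50 → acc = 0x17
  'G' = 0x47 → acc = 0x50
  'L' = 0x4C → acc = 0x1C
  'L' = 0x4C → acc = 0x50
  ',' = 0x2C → acc = 0x7C
  '.' = 0x2E → acc = 0x52
  '4' = 0x34 → acc = 0x66
  ',' = 0x2C → acc = 0x4A
  '1' = 0x31 → acc = 0x7B
  '0' = 0x30 → acc = 0x4B
  '2' = 0x32 → acc = 0x79
  '.' = 0x2E → acc = 0x57
  ',' = 0x2C → acc = 0x7B
  '8' = 0x38 → acc = 0x43
  '2' = 0x32 → acc = 0x71
  '2' = 0x32 → acc = 0x43
  '4' = 0x34 → acc = 0x77
Checksum = 0x77.

77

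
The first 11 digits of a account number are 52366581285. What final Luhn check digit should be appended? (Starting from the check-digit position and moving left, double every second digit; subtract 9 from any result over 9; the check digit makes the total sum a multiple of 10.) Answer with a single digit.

6

Partial digits right→left: 5 8 2 1 8 5 6 6 3 2 5
Double every second digit counting from the check-digit position (so the 1st, 3rd, 5th, ... of the partial from the right).
  doubled (with −9 where >9): 1 4 7 3 6 1 → sum 22
  kept as-is: 8 1 5 6 2 → sum 22
Total = 22 + 22 = 44.
Check digit = (10 − (44 mod 10)) mod 10 = 6.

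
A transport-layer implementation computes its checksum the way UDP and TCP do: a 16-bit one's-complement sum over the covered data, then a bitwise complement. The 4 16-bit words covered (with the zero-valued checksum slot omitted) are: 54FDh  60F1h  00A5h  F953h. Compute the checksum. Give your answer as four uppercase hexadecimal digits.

One's-complement addition (fold any carry out of bit 15 back into bit 0):
  0x54FD + 0x60F1 = 0x0B5EE
  0xB5EE + 0x00A5 = 0x0B693
  0xB693 + 0xF953 = 0x1AFE6 → wrap carry → 0xAFE7
One's-complement sum = 0xAFE7.
Checksum = ~0xAFE7 & 0xFFFF = 0x5018.

5018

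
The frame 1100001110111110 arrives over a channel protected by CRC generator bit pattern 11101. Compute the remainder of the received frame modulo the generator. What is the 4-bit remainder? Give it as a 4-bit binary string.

Modulo-2 division of 1100001110111110 by 11101:
  pos 0: 11000 XOR 11101 = 00101
  pos 2: 10101 XOR 11101 = 01000
  pos 3: 10001 XOR 11101 = 01100
  pos 4: 11001 XOR 11101 = 00100
  pos 6: 10001 XOR 11101 = 01100
  pos 7: 11001 XOR 11101 = 00100
  pos 9: 10011 XOR 11101 = 01110
  pos 10: 11101 XOR 11101 = 00000
Remainder = 0000 (zero — the frame passes the CRC check).

0000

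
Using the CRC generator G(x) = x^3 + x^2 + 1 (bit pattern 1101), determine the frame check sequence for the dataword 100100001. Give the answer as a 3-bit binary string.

Append 3 zeros: 100100001000. Divide by 1101 (XOR where the leading bit is 1):
  pos 0: 1001 XOR 1101 = 0100
  pos 1: 1000 XOR 1101 = 0101
  pos 2: 1010 XOR 1101 = 0111
  pos 3: 1110 XOR 1101 = 0011
  pos 5: 1101 XOR 1101 = 0000
Remainder (last 3 bits) = 000. This is the CRC / FCS.

000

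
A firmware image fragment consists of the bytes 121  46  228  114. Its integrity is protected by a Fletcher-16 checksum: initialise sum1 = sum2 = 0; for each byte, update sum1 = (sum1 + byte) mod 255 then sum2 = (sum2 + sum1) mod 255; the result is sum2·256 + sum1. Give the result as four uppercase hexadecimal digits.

Running sums (mod 255):
  after byte 0 (121): sum1=121, sum2=121
  after byte 1 (46): sum1=167, sum2=33
  after byte 2 (228): sum1=140, sum2=173
  after byte 3 (114): sum1=254, sum2=172
Checksum = sum2·256 + sum1 = 172·256 + 254 = 44286 = 0xACFE.

ACFE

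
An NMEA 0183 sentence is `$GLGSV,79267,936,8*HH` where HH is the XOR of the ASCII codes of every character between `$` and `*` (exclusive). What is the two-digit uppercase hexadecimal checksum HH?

5C

XOR the ASCII codes of the payload characters:
  'G' = 0x47 → acc = 0x47
  'L' = 0x4C → acc = 0x0B
  'G' = 0x47 → acc = 0x4C
  'S' = 0x53 → acc = 0x1F
  'V' = 0x56 → acc = 0x49
  ',' = 0x2C → acc = 0x65
  '7' = 0x37 → acc = 0x52
  '9' = 0x39 → acc = 0x6B
  '2' = 0x32 → acc = 0x59
  '6' = 0x36 → acc = 0x6F
  '7' = 0x37 → acc = 0x58
  ',' = 0x2C → acc = 0x74
  '9' = 0x39 → acc = 0x4D
  '3' = 0x33 → acc = 0x7E
  '6' = 0x36 → acc = 0x48
  ',' = 0x2C → acc = 0x64
  '8' = 0x38 → acc = 0x5C
Checksum = 0x5C.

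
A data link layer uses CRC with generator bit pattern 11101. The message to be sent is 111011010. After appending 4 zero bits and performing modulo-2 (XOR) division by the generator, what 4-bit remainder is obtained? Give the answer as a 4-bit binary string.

Append 4 zeros: 1110110100000. Divide by 11101 (XOR where the leading bit is 1):
  pos 0: 11101 XOR 11101 = 00000
  pos 5: 10100 XOR 11101 = 01001
  pos 6: 10010 XOR 11101 = 01111
  pos 7: 11110 XOR 11101 = 00011
Remainder (last 4 bits) = 0110. This is the CRC / FCS.

0110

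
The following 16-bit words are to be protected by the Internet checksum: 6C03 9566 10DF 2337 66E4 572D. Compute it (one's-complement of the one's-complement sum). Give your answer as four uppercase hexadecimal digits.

0C6E

One's-complement addition (fold any carry out of bit 15 back into bit 0):
  0x6C03 + 0x9566 = 0x10169 → wrap carry → 0x016A
  0x016A + 0x10DF = 0x01249
  0x1249 + 0x2337 = 0x03580
  0x3580 + 0x66E4 = 0x09C64
  0x9C64 + 0x572D = 0x0F391
One's-complement sum = 0xF391.
Checksum = ~0xF391 & 0xFFFF = 0x0C6E.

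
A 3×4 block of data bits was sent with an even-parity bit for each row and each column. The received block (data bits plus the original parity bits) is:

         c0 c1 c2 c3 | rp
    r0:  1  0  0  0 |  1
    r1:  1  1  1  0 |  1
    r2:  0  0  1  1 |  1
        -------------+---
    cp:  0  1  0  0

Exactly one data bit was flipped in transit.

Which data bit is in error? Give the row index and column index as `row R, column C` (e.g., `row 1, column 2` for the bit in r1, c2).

row 2, column 3

Recompute each row's even parity and compare to rp:
  r0: data parity 1, sent rp 1 → ok
  r1: data parity 1, sent rp 1 → ok
  r2: data parity 0, sent rp 1 → mismatch
Recompute each column's even parity and compare to cp:
  c0: data parity 0, sent cp 0 → ok
  c1: data parity 1, sent cp 1 → ok
  c2: data parity 0, sent cp 0 → ok
  c3: data parity 1, sent cp 0 → mismatch
Exactly one row (r2) and one column (c3) fail → the flipped bit is at their intersection.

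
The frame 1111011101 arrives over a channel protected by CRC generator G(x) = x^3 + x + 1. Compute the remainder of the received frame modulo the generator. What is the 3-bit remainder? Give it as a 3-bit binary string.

Modulo-2 division of 1111011101 by 1011:
  pos 0: 1111 XOR 1011 = 0100
  pos 1: 1000 XOR 1011 = 0011
  pos 3: 1111 XOR 1011 = 0100
  pos 4: 1001 XOR 1011 = 0010
  pos 6: 1001 XOR 1011 = 0010
Remainder = 010 (nonzero — an error is detected).

010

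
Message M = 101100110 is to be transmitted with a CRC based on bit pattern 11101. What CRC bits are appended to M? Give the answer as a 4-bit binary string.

Append 4 zeros: 1011001100000. Divide by 11101 (XOR where the leading bit is 1):
  pos 0: 10110 XOR 11101 = 01011
  pos 1: 10110 XOR 11101 = 01011
  pos 2: 10111 XOR 11101 = 01010
  pos 3: 10101 XOR 11101 = 01000
  pos 4: 10000 XOR 11101 = 01101
  pos 5: 11010 XOR 11101 = 00111
  pos 7: 11100 XOR 11101 = 00001
Remainder (last 4 bits) = 0010. This is the CRC / FCS.

0010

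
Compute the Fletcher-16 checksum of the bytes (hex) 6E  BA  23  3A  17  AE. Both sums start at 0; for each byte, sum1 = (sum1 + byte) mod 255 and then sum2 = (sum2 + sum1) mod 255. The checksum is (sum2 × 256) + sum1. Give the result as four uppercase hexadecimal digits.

544C

Running sums (mod 255):
  after byte 0 (6E): sum1=110, sum2=110
  after byte 1 (BA): sum1=41, sum2=151
  after byte 2 (23): sum1=76, sum2=227
  after byte 3 (3A): sum1=134, sum2=106
  after byte 4 (17): sum1=157, sum2=8
  after byte 5 (AE): sum1=76, sum2=84
Checksum = sum2·256 + sum1 = 84·256 + 76 = 21580 = 0x544C.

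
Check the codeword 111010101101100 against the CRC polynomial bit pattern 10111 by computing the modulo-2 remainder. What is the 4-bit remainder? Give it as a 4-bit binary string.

0111

Modulo-2 division of 111010101101100 by 10111:
  pos 0: 11101 XOR 10111 = 01010
  pos 1: 10100 XOR 10111 = 00011
  pos 4: 11101 XOR 10111 = 01010
  pos 5: 10101 XOR 10111 = 00010
  pos 8: 10011 XOR 10111 = 00100
  pos 10: 10000 XOR 10111 = 00111
Remainder = 0111 (nonzero — an error is detected).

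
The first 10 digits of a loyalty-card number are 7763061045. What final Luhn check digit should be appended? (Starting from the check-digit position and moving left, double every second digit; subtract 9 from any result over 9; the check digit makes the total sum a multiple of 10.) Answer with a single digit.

Partial digits right→left: 5 4 0 1 6 0 3 6 7 7
Double every second digit counting from the check-digit position (so the 1st, 3rd, 5th, ... of the partial from the right).
  doubled (with −9 where >9): 1 0 3 6 5 → sum 15
  kept as-is: 4 1 0 6 7 → sum 18
Total = 15 + 18 = 33.
Check digit = (10 − (33 mod 10)) mod 10 = 7.

7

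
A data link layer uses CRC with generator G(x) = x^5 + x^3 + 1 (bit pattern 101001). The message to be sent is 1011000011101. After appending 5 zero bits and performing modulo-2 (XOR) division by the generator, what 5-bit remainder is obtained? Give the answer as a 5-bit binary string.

Append 5 zeros: 101100001110100000. Divide by 101001 (XOR where the leading bit is 1):
  pos 0: 101100 XOR 101001 = 000101
  pos 3: 101001 XOR 101001 = 000000
  pos 9: 110100 XOR 101001 = 011101
  pos 10: 111010 XOR 101001 = 010011
  pos 11: 100110 XOR 101001 = 001111
Remainder (last 5 bits) = 11110. This is the CRC / FCS.

11110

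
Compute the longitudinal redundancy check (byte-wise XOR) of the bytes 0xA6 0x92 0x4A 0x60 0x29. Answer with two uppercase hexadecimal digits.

XOR the bytes together:
  start with 0xA6
  0xA6 ⊕ 0x92 = 0x34
  0x34 ⊕ 0x4A = 0x7E
  0x7E ⊕ 0x60 = 0x1E
  0x1E ⊕ 0x29 = 0x37

37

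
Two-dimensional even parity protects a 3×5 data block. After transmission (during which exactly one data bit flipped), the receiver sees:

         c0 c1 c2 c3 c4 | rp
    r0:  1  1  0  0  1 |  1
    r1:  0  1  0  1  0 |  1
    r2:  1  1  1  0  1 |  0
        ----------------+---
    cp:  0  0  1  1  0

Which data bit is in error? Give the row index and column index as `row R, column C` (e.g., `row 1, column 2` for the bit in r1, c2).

row 1, column 1

Recompute each row's even parity and compare to rp:
  r0: data parity 1, sent rp 1 → ok
  r1: data parity 0, sent rp 1 → mismatch
  r2: data parity 0, sent rp 0 → ok
Recompute each column's even parity and compare to cp:
  c0: data parity 0, sent cp 0 → ok
  c1: data parity 1, sent cp 0 → mismatch
  c2: data parity 1, sent cp 1 → ok
  c3: data parity 1, sent cp 1 → ok
  c4: data parity 0, sent cp 0 → ok
Exactly one row (r1) and one column (c1) fail → the flipped bit is at their intersection.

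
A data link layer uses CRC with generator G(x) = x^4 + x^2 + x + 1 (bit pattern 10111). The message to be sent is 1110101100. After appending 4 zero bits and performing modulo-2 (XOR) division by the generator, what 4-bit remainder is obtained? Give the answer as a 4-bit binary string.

Append 4 zeros: 11101011000000. Divide by 10111 (XOR where the leading bit is 1):
  pos 0: 11101 XOR 10111 = 01010
  pos 1: 10100 XOR 10111 = 00011
  pos 4: 11110 XOR 10111 = 01001
  pos 5: 10010 XOR 10111 = 00101
  pos 7: 10100 XOR 10111 = 00011
Remainder (last 4 bits) = 1100. This is the CRC / FCS.

1100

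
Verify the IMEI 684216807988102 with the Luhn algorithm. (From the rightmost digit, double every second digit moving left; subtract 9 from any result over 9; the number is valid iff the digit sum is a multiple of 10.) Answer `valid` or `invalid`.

invalid

From the right, keep odd positions and double even positions (subtract 9 from any doubled value over 9):
  doubled (positions 2,4,...): 0 7 9 0 3 4 7 → sum 30
  kept (positions 1,3,...): 2 1 8 7 8 1 4 6 → sum 37
Total = 67.
67 mod 10 = 7, so the number is invalid.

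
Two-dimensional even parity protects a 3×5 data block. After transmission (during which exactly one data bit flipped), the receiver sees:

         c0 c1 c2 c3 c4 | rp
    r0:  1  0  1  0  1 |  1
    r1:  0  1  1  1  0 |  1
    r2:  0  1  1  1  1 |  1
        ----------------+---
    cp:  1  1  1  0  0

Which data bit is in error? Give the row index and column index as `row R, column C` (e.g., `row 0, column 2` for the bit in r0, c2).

Recompute each row's even parity and compare to rp:
  r0: data parity 1, sent rp 1 → ok
  r1: data parity 1, sent rp 1 → ok
  r2: data parity 0, sent rp 1 → mismatch
Recompute each column's even parity and compare to cp:
  c0: data parity 1, sent cp 1 → ok
  c1: data parity 0, sent cp 1 → mismatch
  c2: data parity 1, sent cp 1 → ok
  c3: data parity 0, sent cp 0 → ok
  c4: data parity 0, sent cp 0 → ok
Exactly one row (r2) and one column (c1) fail → the flipped bit is at their intersection.

row 2, column 1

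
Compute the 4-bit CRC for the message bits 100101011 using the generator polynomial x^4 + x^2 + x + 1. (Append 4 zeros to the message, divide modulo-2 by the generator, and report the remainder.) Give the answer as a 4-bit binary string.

0010

Append 4 zeros: 1001010110000. Divide by 10111 (XOR where the leading bit is 1):
  pos 0: 10010 XOR 10111 = 00101
  pos 2: 10110 XOR 10111 = 00001
  pos 6: 11100 XOR 10111 = 01011
  pos 7: 10110 XOR 10111 = 00001
Remainder (last 4 bits) = 0010. This is the CRC / FCS.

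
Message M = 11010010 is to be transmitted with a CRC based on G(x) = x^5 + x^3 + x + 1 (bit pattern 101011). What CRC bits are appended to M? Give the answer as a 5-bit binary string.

Append 5 zeros: 1101001000000. Divide by 101011 (XOR where the leading bit is 1):
  pos 0: 110100 XOR 101011 = 011111
  pos 1: 111111 XOR 101011 = 010100
  pos 2: 101000 XOR 101011 = 000011
  pos 6: 110000 XOR 101011 = 011011
  pos 7: 110110 XOR 101011 = 011101
Remainder (last 5 bits) = 11101. This is the CRC / FCS.

11101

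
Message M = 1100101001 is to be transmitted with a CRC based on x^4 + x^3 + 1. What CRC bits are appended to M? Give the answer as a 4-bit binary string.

1110

Append 4 zeros: 11001010010000. Divide by 11001 (XOR where the leading bit is 1):
  pos 0: 11001 XOR 11001 = 00000
  pos 6: 10010 XOR 11001 = 01011
  pos 7: 10110 XOR 11001 = 01111
  pos 8: 11110 XOR 11001 = 00111
Remainder (last 4 bits) = 1110. This is the CRC / FCS.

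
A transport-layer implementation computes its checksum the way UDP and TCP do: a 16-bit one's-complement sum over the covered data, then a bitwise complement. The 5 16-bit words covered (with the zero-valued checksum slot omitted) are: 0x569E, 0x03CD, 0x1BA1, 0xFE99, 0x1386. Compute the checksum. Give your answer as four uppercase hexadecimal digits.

77D3

One's-complement addition (fold any carry out of bit 15 back into bit 0):
  0x569E + 0x03CD = 0x05A6B
  0x5A6B + 0x1BA1 = 0x0760C
  0x760C + 0xFE99 = 0x174A5 → wrap carry → 0x74A6
  0x74A6 + 0x1386 = 0x0882C
One's-complement sum = 0x882C.
Checksum = ~0x882C & 0xFFFF = 0x77D3.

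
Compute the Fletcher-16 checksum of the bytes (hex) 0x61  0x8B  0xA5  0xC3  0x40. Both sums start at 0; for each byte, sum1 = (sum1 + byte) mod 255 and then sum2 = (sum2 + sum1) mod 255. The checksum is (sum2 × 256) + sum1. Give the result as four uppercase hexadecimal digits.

Running sums (mod 255):
  after byte 0 (0x61): sum1=97, sum2=97
  after byte 1 (0x8B): sum1=236, sum2=78
  after byte 2 (0xA5): sum1=146, sum2=224
  after byte 3 (0xC3): sum1=86, sum2=55
  after byte 4 (0x40): sum1=150, sum2=205
Checksum = sum2·256 + sum1 = 205·256 + 150 = 52630 = 0xCD96.

CD96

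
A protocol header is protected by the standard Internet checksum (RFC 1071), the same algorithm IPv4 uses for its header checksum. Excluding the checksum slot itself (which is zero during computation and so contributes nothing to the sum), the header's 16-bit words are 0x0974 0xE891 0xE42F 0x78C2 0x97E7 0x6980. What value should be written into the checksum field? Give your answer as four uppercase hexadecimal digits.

AF9F

One's-complement addition (fold any carry out of bit 15 back into bit 0):
  0x0974 + 0xE891 = 0x0F205
  0xF205 + 0xE42F = 0x1D634 → wrap carry → 0xD635
  0xD635 + 0x78C2 = 0x14EF7 → wrap carry → 0x4EF8
  0x4EF8 + 0x97E7 = 0x0E6DF
  0xE6DF + 0x6980 = 0x1505F → wrap carry → 0x5060
One's-complement sum = 0x5060.
Checksum = ~0x5060 & 0xFFFF = 0xAF9F.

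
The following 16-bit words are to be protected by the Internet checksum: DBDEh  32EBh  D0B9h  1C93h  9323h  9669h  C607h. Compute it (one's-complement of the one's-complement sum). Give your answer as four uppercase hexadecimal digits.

1454

One's-complement addition (fold any carry out of bit 15 back into bit 0):
  0xDBDE + 0x32EB = 0x10EC9 → wrap carry → 0x0ECA
  0x0ECA + 0xD0B9 = 0x0DF83
  0xDF83 + 0x1C93 = 0x0FC16
  0xFC16 + 0x9323 = 0x18F39 → wrap carry → 0x8F3A
  0x8F3A + 0x9669 = 0x125A3 → wrap carry → 0x25A4
  0x25A4 + 0xC607 = 0x0EBAB
One's-complement sum = 0xEBAB.
Checksum = ~0xEBAB & 0xFFFF = 0x1454.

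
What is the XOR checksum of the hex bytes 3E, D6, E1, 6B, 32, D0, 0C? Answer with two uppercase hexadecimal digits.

8C

XOR the bytes together:
  start with 0x3E
  0x3E ⊕ 0xD6 = 0xE8
  0xE8 ⊕ 0xE1 = 0x09
  0x09 ⊕ 0x6B = 0x62
  0x62 ⊕ 0x32 = 0x50
  0x50 ⊕ 0xD0 = 0x80
  0x80 ⊕ 0x0C = 0x8C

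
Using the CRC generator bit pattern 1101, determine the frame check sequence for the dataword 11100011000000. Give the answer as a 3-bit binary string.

110

Append 3 zeros: 11100011000000000. Divide by 1101 (XOR where the leading bit is 1):
  pos 0: 1110 XOR 1101 = 0011
  pos 2: 1100 XOR 1101 = 0001
  pos 5: 1110 XOR 1101 = 0011
  pos 7: 1100 XOR 1101 = 0001
  pos 10: 1000 XOR 1101 = 0101
  pos 11: 1010 XOR 1101 = 0111
  pos 12: 1110 XOR 1101 = 0011
Remainder (last 3 bits) = 110. This is the CRC / FCS.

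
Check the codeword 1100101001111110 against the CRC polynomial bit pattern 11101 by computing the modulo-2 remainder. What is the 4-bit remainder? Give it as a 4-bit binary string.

Modulo-2 division of 1100101001111110 by 11101:
  pos 0: 11001 XOR 11101 = 00100
  pos 2: 10001 XOR 11101 = 01100
  pos 3: 11000 XOR 11101 = 00101
  pos 5: 10101 XOR 11101 = 01000
  pos 6: 10001 XOR 11101 = 01100
  pos 7: 11001 XOR 11101 = 00100
  pos 9: 10011 XOR 11101 = 01110
  pos 10: 11101 XOR 11101 = 00000
Remainder = 0000 (zero — the frame passes the CRC check).

0000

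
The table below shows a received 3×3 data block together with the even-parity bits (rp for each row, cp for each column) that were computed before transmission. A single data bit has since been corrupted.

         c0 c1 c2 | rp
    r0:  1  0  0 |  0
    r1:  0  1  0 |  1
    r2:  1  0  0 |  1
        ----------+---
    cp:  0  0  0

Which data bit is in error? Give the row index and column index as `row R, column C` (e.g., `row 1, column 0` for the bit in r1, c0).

row 0, column 1

Recompute each row's even parity and compare to rp:
  r0: data parity 1, sent rp 0 → mismatch
  r1: data parity 1, sent rp 1 → ok
  r2: data parity 1, sent rp 1 → ok
Recompute each column's even parity and compare to cp:
  c0: data parity 0, sent cp 0 → ok
  c1: data parity 1, sent cp 0 → mismatch
  c2: data parity 0, sent cp 0 → ok
Exactly one row (r0) and one column (c1) fail → the flipped bit is at their intersection.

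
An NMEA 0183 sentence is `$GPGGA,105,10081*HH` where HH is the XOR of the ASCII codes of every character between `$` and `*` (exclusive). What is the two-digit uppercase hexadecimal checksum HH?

5A

XOR the ASCII codes of the payload characters:
  'G' = 0x47 → acc = 0x47
  'P' = 0x50 → acc = 0x17
  'G' = 0x47 → acc = 0x50
  'G' = 0x47 → acc = 0x17
  'A' = 0x41 → acc = 0x56
  ',' = 0x2C → acc = 0x7A
  '1' = 0x31 → acc = 0x4B
  '0' = 0x30 → acc = 0x7B
  '5' = 0x35 → acc = 0x4E
  ',' = 0x2C → acc = 0x62
  '1' = 0x31 → acc = 0x53
  '0' = 0x30 → acc = 0x63
  '0' = 0x30 → acc = 0x53
  '8' = 0x38 → acc = 0x6B
  '1' = 0x31 → acc = 0x5A
Checksum = 0x5A.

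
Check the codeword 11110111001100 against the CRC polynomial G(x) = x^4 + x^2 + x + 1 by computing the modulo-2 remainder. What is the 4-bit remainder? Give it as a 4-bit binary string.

Modulo-2 division of 11110111001100 by 10111:
  pos 0: 11110 XOR 10111 = 01001
  pos 1: 10011 XOR 10111 = 00100
  pos 3: 10011 XOR 10111 = 00100
  pos 5: 10000 XOR 10111 = 00111
  pos 7: 11111 XOR 10111 = 01000
  pos 8: 10000 XOR 10111 = 00111
Remainder = 1110 (nonzero — an error is detected).

1110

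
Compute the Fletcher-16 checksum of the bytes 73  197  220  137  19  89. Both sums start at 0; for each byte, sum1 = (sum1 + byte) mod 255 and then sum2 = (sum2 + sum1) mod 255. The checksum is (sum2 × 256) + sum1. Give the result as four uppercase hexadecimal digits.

Running sums (mod 255):
  after byte 0 (73): sum1=73, sum2=73
  after byte 1 (197): sum1=15, sum2=88
  after byte 2 (220): sum1=235, sum2=68
  after byte 3 (137): sum1=117, sum2=185
  after byte 4 (19): sum1=136, sum2=66
  after byte 5 (89): sum1=225, sum2=36
Checksum = sum2·256 + sum1 = 36·256 + 225 = 9441 = 0x24E1.

24E1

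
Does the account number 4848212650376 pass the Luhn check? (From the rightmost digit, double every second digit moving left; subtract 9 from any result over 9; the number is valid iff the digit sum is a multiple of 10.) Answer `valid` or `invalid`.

From the right, keep odd positions and double even positions (subtract 9 from any doubled value over 9):
  doubled (positions 2,4,...): 5 0 3 2 7 7 → sum 24
  kept (positions 1,3,...): 6 3 5 2 2 4 4 → sum 26
Total = 50.
50 mod 10 = 0, so the number is valid.

valid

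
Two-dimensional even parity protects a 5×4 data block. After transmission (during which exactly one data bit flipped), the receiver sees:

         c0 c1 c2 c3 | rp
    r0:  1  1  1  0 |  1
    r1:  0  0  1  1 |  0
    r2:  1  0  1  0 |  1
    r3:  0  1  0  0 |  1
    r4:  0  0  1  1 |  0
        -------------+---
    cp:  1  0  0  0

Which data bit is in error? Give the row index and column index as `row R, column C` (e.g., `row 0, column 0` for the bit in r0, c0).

Recompute each row's even parity and compare to rp:
  r0: data parity 1, sent rp 1 → ok
  r1: data parity 0, sent rp 0 → ok
  r2: data parity 0, sent rp 1 → mismatch
  r3: data parity 1, sent rp 1 → ok
  r4: data parity 0, sent rp 0 → ok
Recompute each column's even parity and compare to cp:
  c0: data parity 0, sent cp 1 → mismatch
  c1: data parity 0, sent cp 0 → ok
  c2: data parity 0, sent cp 0 → ok
  c3: data parity 0, sent cp 0 → ok
Exactly one row (r2) and one column (c0) fail → the flipped bit is at their intersection.

row 2, column 0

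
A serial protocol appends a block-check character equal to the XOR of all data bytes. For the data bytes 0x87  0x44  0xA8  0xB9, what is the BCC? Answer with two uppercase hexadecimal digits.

XOR the bytes together:
  start with 0x87
  0x87 ⊕ 0x44 = 0xC3
  0xC3 ⊕ 0xA8 = 0x6B
  0x6B ⊕ 0xB9 = 0xD2

D2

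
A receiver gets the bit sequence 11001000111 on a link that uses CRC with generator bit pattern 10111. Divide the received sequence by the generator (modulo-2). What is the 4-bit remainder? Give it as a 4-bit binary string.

Modulo-2 division of 11001000111 by 10111:
  pos 0: 11001 XOR 10111 = 01110
  pos 1: 11100 XOR 10111 = 01011
  pos 2: 10110 XOR 10111 = 00001
  pos 6: 10111 XOR 10111 = 00000
Remainder = 0000 (zero — the frame passes the CRC check).

0000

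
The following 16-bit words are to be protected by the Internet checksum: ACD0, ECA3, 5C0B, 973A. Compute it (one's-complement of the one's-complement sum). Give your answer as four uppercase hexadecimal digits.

One's-complement addition (fold any carry out of bit 15 back into bit 0):
  0xACD0 + 0xECA3 = 0x19973 → wrap carry → 0x9974
  0x9974 + 0x5C0B = 0x0F57F
  0xF57F + 0x973A = 0x18CB9 → wrap carry → 0x8CBA
One's-complement sum = 0x8CBA.
Checksum = ~0x8CBA & 0xFFFF = 0x7345.

7345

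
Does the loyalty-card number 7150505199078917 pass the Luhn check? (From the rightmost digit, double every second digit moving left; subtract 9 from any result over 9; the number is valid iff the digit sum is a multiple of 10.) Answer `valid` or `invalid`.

valid

From the right, keep odd positions and double even positions (subtract 9 from any doubled value over 9):
  doubled (positions 2,4,...): 2 7 0 9 1 1 1 5 → sum 26
  kept (positions 1,3,...): 7 9 7 9 1 0 0 1 → sum 34
Total = 60.
60 mod 10 = 0, so the number is valid.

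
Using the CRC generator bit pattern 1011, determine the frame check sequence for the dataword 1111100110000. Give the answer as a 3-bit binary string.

100

Append 3 zeros: 1111100110000000. Divide by 1011 (XOR where the leading bit is 1):
  pos 0: 1111 XOR 1011 = 0100
  pos 1: 1001 XOR 1011 = 0010
  pos 3: 1000 XOR 1011 = 0011
  pos 5: 1111 XOR 1011 = 0100
  pos 6: 1000 XOR 1011 = 0011
  pos 8: 1100 XOR 1011 = 0111
  pos 9: 1110 XOR 1011 = 0101
  pos 10: 1010 XOR 1011 = 0001
Remainder (last 3 bits) = 100. This is the CRC / FCS.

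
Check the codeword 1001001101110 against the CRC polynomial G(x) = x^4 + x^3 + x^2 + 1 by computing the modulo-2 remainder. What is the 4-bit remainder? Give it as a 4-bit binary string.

0100

Modulo-2 division of 1001001101110 by 11101:
  pos 0: 10010 XOR 11101 = 01111
  pos 1: 11110 XOR 11101 = 00011
  pos 4: 11110 XOR 11101 = 00011
  pos 7: 11111 XOR 11101 = 00010
Remainder = 0100 (nonzero — an error is detected).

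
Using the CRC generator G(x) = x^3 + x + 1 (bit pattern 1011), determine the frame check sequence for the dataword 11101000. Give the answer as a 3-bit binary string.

Append 3 zeros: 11101000000. Divide by 1011 (XOR where the leading bit is 1):
  pos 0: 1110 XOR 1011 = 0101
  pos 1: 1011 XOR 1011 = 0000
Remainder (last 3 bits) = 000. This is the CRC / FCS.

000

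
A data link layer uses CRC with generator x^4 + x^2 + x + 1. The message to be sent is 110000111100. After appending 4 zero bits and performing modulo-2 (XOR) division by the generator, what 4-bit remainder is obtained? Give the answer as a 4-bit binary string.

1111

Append 4 zeros: 1100001111000000. Divide by 10111 (XOR where the leading bit is 1):
  pos 0: 11000 XOR 10111 = 01111
  pos 1: 11110 XOR 10111 = 01001
  pos 2: 10011 XOR 10111 = 00100
  pos 4: 10011 XOR 10111 = 00100
  pos 6: 10010 XOR 10111 = 00101
  pos 8: 10100 XOR 10111 = 00011
  pos 11: 11000 XOR 10111 = 01111
Remainder (last 4 bits) = 1111. This is the CRC / FCS.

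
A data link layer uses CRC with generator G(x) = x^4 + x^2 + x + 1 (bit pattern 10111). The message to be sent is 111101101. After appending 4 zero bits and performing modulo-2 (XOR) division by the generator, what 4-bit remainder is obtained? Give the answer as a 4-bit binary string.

Append 4 zeros: 1111011010000. Divide by 10111 (XOR where the leading bit is 1):
  pos 0: 11110 XOR 10111 = 01001
  pos 1: 10011 XOR 10111 = 00100
  pos 3: 10010 XOR 10111 = 00101
  pos 5: 10110 XOR 10111 = 00001
Remainder (last 4 bits) = 1000. This is the CRC / FCS.

1000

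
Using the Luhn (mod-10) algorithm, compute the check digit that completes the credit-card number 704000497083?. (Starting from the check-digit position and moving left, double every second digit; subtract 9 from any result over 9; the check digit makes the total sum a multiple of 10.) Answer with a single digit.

Partial digits right→left: 3 8 0 7 9 4 0 0 0 4 0 7
Double every second digit counting from the check-digit position (so the 1st, 3rd, 5th, ... of the partial from the right).
  doubled (with −9 where >9): 6 0 9 0 0 0 → sum 15
  kept as-is: 8 7 4 0 4 7 → sum 30
Total = 15 + 30 = 45.
Check digit = (10 − (45 mod 10)) mod 10 = 5.

5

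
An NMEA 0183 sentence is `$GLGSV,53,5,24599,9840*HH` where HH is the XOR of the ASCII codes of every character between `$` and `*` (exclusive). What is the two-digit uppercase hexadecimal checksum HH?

4C

XOR the ASCII codes of the payload characters:
  'G' = 0x47 → acc = 0x47
  'L' = 0x4C → acc = 0x0B
  'G' = 0x47 → acc = 0x4C
  'S' = 0x53 → acc = 0x1F
  'V' = 0x56 → acc = 0x49
  ',' = 0x2C → acc = 0x65
  '5' = 0x35 → acc = 0x50
  '3' = 0x33 → acc = 0x63
  ',' = 0x2C → acc = 0x4F
  '5' = 0x35 → acc = 0x7A
  ',' = 0x2C → acc = 0x56
  '2' = 0x32 → acc = 0x64
  '4' = 0x34 → acc = 0x50
  '5' = 0x35 → acc = 0x65
  '9' = 0x39 → acc = 0x5C
  '9' = 0x39 → acc = 0x65
  ',' = 0x2C → acc = 0x49
  '9' = 0x39 → acc = 0x70
  '8' = 0x38 → acc = 0x48
  '4' = 0x34 → acc = 0x7C
  '0' = 0x30 → acc = 0x4C
Checksum = 0x4C.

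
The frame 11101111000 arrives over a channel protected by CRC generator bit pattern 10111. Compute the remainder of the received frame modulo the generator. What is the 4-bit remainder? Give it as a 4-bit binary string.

Modulo-2 division of 11101111000 by 10111:
  pos 0: 11101 XOR 10111 = 01010
  pos 1: 10101 XOR 10111 = 00010
  pos 4: 10110 XOR 10111 = 00001
Remainder = 0100 (nonzero — an error is detected).

0100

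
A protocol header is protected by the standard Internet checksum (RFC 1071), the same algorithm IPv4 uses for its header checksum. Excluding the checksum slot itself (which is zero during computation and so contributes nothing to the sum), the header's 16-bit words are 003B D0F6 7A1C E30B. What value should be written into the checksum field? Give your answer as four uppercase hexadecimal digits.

D1A5

One's-complement addition (fold any carry out of bit 15 back into bit 0):
  0x003B + 0xD0F6 = 0x0D131
  0xD131 + 0x7A1C = 0x14B4D → wrap carry → 0x4B4E
  0x4B4E + 0xE30B = 0x12E59 → wrap carry → 0x2E5A
One's-complement sum = 0x2E5A.
Checksum = ~0x2E5A & 0xFFFF = 0xD1A5.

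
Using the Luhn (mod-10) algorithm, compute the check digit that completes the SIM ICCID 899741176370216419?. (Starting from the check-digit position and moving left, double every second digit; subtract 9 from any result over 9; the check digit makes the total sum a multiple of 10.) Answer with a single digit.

0

Partial digits right→left: 9 1 4 6 1 2 0 7 3 6 7 1 1 4 7 9 9 8
Double every second digit counting from the check-digit position (so the 1st, 3rd, 5th, ... of the partial from the right).
  doubled (with −9 where >9): 9 8 2 0 6 5 2 5 9 → sum 46
  kept as-is: 1 6 2 7 6 1 4 9 8 → sum 44
Total = 46 + 44 = 90.
Check digit = (10 − (90 mod 10)) mod 10 = 0.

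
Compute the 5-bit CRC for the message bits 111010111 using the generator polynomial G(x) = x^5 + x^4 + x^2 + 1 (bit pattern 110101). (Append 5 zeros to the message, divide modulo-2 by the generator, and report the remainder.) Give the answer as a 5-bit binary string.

00111

Append 5 zeros: 11101011100000. Divide by 110101 (XOR where the leading bit is 1):
  pos 0: 111010 XOR 110101 = 001111
  pos 2: 111111 XOR 110101 = 001010
  pos 4: 101010 XOR 110101 = 011111
  pos 5: 111110 XOR 110101 = 001011
  pos 7: 101100 XOR 110101 = 011001
  pos 8: 110010 XOR 110101 = 000111
Remainder (last 5 bits) = 00111. This is the CRC / FCS.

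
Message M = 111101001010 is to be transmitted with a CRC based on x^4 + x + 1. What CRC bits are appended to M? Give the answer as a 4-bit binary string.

0000

Append 4 zeros: 1111010010100000. Divide by 10011 (XOR where the leading bit is 1):
  pos 0: 11110 XOR 10011 = 01101
  pos 1: 11011 XOR 10011 = 01000
  pos 2: 10000 XOR 10011 = 00011
  pos 5: 11010 XOR 10011 = 01001
  pos 6: 10011 XOR 10011 = 00000
Remainder (last 4 bits) = 0000. This is the CRC / FCS.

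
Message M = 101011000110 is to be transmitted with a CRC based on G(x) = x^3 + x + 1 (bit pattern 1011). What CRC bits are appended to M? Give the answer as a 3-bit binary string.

000

Append 3 zeros: 101011000110000. Divide by 1011 (XOR where the leading bit is 1):
  pos 0: 1010 XOR 1011 = 0001
  pos 3: 1110 XOR 1011 = 0101
  pos 4: 1010 XOR 1011 = 0001
  pos 7: 1011 XOR 1011 = 0000
Remainder (last 3 bits) = 000. This is the CRC / FCS.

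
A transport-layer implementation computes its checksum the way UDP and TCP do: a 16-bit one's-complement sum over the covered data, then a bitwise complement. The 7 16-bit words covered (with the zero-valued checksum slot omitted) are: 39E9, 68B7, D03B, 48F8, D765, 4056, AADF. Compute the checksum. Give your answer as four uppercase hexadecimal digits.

818F

One's-complement addition (fold any carry out of bit 15 back into bit 0):
  0x39E9 + 0x68B7 = 0x0A2A0
  0xA2A0 + 0xD03B = 0x172DB → wrap carry → 0x72DC
  0x72DC + 0x48F8 = 0x0BBD4
  0xBBD4 + 0xD765 = 0x19339 → wrap carry → 0x933A
  0x933A + 0x4056 = 0x0D390
  0xD390 + 0xAADF = 0x17E6F → wrap carry → 0x7E70
One's-complement sum = 0x7E70.
Checksum = ~0x7E70 & 0xFFFF = 0x818F.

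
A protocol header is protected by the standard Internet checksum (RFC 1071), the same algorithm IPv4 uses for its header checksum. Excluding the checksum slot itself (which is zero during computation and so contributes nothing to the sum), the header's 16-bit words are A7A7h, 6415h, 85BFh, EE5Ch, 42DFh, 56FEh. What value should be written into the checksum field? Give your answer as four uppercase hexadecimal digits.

One's-complement addition (fold any carry out of bit 15 back into bit 0):
  0xA7A7 + 0x6415 = 0x10BBC → wrap carry → 0x0BBD
  0x0BBD + 0x85BF = 0x0917C
  0x917C + 0xEE5C = 0x17FD8 → wrap carry → 0x7FD9
  0x7FD9 + 0x42DF = 0x0C2B8
  0xC2B8 + 0x56FE = 0x119B6 → wrap carry → 0x19B7
One's-complement sum = 0x19B7.
Checksum = ~0x19B7 & 0xFFFF = 0xE648.

E648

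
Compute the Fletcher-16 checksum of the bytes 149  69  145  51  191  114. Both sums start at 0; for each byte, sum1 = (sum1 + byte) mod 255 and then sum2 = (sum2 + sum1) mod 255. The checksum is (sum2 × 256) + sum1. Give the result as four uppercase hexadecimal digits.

Running sums (mod 255):
  after byte 0 (149): sum1=149, sum2=149
  after byte 1 (69): sum1=218, sum2=112
  after byte 2 (145): sum1=108, sum2=220
  after byte 3 (51): sum1=159, sum2=124
  after byte 4 (191): sum1=95, sum2=219
  after byte 5 (114): sum1=209, sum2=173
Checksum = sum2·256 + sum1 = 173·256 + 209 = 44497 = 0xADD1.

ADD1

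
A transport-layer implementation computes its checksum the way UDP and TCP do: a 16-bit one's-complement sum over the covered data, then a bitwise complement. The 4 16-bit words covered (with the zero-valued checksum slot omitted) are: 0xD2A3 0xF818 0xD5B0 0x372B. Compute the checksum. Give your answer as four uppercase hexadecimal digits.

2867

One's-complement addition (fold any carry out of bit 15 back into bit 0):
  0xD2A3 + 0xF818 = 0x1CABB → wrap carry → 0xCABC
  0xCABC + 0xD5B0 = 0x1A06C → wrap carry → 0xA06D
  0xA06D + 0x372B = 0x0D798
One's-complement sum = 0xD798.
Checksum = ~0xD798 & 0xFFFF = 0x2867.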